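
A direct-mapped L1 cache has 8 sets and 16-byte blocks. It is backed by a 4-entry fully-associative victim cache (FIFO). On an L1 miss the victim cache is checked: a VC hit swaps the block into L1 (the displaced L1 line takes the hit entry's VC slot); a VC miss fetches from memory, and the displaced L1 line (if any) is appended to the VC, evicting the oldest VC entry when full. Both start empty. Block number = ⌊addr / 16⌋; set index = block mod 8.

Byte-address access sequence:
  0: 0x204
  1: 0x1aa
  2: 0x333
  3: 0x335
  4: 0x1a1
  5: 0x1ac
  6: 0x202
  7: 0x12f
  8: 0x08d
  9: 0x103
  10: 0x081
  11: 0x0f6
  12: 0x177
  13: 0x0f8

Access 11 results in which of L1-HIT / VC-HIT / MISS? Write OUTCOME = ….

OUTCOME = MISS

0: 0x204 (blk 32, set 0) → MISS  vc=[]
1: 0x1aa (blk 26, set 2) → MISS  vc=[]
2: 0x333 (blk 51, set 3) → MISS  vc=[]
3: 0x335 (blk 51, set 3) → L1-HIT  vc=[]
4: 0x1a1 (blk 26, set 2) → L1-HIT  vc=[]
5: 0x1ac (blk 26, set 2) → L1-HIT  vc=[]
6: 0x202 (blk 32, set 0) → L1-HIT  vc=[]
7: 0x12f (blk 18, set 2) → MISS  vc=[26]
8: 0x8d (blk 8, set 0) → MISS  vc=[26, 32]
9: 0x103 (blk 16, set 0) → MISS  vc=[26, 32, 8]
10: 0x81 (blk 8, set 0) → VC-HIT  vc=[26, 32, 16]
11: 0xf6 (blk 15, set 7) → MISS  vc=[26, 32, 16]
12: 0x177 (blk 23, set 7) → MISS  vc=[26, 32, 16, 15]
13: 0xf8 (blk 15, set 7) → VC-HIT  vc=[26, 32, 16, 23]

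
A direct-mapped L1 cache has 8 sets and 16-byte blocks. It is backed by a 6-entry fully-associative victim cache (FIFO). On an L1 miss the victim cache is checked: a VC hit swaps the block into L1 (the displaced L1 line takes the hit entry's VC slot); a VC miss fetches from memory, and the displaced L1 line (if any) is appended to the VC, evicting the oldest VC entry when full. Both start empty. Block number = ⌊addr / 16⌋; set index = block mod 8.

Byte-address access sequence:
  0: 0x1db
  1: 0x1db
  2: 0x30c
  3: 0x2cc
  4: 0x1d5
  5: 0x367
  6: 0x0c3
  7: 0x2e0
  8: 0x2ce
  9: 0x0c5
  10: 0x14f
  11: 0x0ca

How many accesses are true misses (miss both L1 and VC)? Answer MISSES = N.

MISSES = 7

  [0] addr=0x1db blk=29 s=5: MISS | VC []
  [1] addr=0x1db blk=29 s=5: L1-HIT | VC []
  [2] addr=0x30c blk=48 s=0: MISS | VC []
  [3] addr=0x2cc blk=44 s=4: MISS | VC []
  [4] addr=0x1d5 blk=29 s=5: L1-HIT | VC []
  [5] addr=0x367 blk=54 s=6: MISS | VC []
  [6] addr=0xc3 blk=12 s=4: MISS | VC [44]
  [7] addr=0x2e0 blk=46 s=6: MISS | VC [44, 54]
  [8] addr=0x2ce blk=44 s=4: VC-HIT | VC [12, 54]
  [9] addr=0xc5 blk=12 s=4: VC-HIT | VC [44, 54]
  [10] addr=0x14f blk=20 s=4: MISS | VC [44, 54, 12]
  [11] addr=0xca blk=12 s=4: VC-HIT | VC [44, 54, 20]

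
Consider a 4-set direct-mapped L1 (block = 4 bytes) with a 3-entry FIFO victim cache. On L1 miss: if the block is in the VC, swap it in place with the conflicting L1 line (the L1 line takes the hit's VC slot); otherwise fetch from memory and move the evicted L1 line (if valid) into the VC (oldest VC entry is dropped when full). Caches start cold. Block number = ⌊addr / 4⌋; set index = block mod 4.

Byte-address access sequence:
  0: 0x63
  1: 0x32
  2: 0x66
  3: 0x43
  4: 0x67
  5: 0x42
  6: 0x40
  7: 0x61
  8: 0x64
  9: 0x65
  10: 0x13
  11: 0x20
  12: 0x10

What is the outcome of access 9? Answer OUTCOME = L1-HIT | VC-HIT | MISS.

  [0] addr=0x63 blk=24 s=0: MISS | VC []
  [1] addr=0x32 blk=12 s=0: MISS | VC [24]
  [2] addr=0x66 blk=25 s=1: MISS | VC [24]
  [3] addr=0x43 blk=16 s=0: MISS | VC [24, 12]
  [4] addr=0x67 blk=25 s=1: L1-HIT | VC [24, 12]
  [5] addr=0x42 blk=16 s=0: L1-HIT | VC [24, 12]
  [6] addr=0x40 blk=16 s=0: L1-HIT | VC [24, 12]
  [7] addr=0x61 blk=24 s=0: VC-HIT | VC [16, 12]
  [8] addr=0x64 blk=25 s=1: L1-HIT | VC [16, 12]
  [9] addr=0x65 blk=25 s=1: L1-HIT | VC [16, 12]
  [10] addr=0x13 blk=4 s=0: MISS | VC [16, 12, 24]
  [11] addr=0x20 blk=8 s=0: MISS | VC [12, 24, 4]
  [12] addr=0x10 blk=4 s=0: VC-HIT | VC [12, 24, 8]

OUTCOME = L1-HIT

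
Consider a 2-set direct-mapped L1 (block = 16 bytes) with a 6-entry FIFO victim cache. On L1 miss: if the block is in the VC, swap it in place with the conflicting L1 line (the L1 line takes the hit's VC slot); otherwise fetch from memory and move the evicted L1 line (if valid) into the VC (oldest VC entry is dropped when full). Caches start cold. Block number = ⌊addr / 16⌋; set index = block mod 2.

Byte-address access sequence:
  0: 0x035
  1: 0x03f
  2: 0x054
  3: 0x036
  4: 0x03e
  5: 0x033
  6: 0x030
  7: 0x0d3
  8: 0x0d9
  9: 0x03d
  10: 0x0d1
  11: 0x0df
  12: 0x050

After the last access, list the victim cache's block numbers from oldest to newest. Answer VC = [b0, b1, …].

#0 0x35→b3/s1 MISS; vc=[]
#1 0x3f→b3/s1 L1-HIT; vc=[]
#2 0x54→b5/s1 MISS; vc=[3]
#3 0x36→b3/s1 VC-HIT; vc=[5]
#4 0x3e→b3/s1 L1-HIT; vc=[5]
#5 0x33→b3/s1 L1-HIT; vc=[5]
#6 0x30→b3/s1 L1-HIT; vc=[5]
#7 0xd3→b13/s1 MISS; vc=[5,3]
#8 0xd9→b13/s1 L1-HIT; vc=[5,3]
#9 0x3d→b3/s1 VC-HIT; vc=[5,13]
#10 0xd1→b13/s1 VC-HIT; vc=[5,3]
#11 0xdf→b13/s1 L1-HIT; vc=[5,3]
#12 0x50→b5/s1 VC-HIT; vc=[13,3]

VC = [13, 3]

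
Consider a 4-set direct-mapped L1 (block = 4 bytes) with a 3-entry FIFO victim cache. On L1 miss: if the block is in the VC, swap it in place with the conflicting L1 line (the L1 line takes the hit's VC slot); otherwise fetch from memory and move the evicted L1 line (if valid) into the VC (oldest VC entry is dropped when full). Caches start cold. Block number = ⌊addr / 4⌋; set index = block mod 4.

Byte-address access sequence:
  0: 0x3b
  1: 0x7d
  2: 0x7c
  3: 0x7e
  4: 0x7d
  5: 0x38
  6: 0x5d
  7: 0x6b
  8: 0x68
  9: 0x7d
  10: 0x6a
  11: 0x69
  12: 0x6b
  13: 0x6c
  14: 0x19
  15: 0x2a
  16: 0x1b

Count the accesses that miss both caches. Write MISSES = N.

MISSES = 7

#0 0x3b→b14/s2 MISS; vc=[]
#1 0x7d→b31/s3 MISS; vc=[]
#2 0x7c→b31/s3 L1-HIT; vc=[]
#3 0x7e→b31/s3 L1-HIT; vc=[]
#4 0x7d→b31/s3 L1-HIT; vc=[]
#5 0x38→b14/s2 L1-HIT; vc=[]
#6 0x5d→b23/s3 MISS; vc=[31]
#7 0x6b→b26/s2 MISS; vc=[31,14]
#8 0x68→b26/s2 L1-HIT; vc=[31,14]
#9 0x7d→b31/s3 VC-HIT; vc=[23,14]
#10 0x6a→b26/s2 L1-HIT; vc=[23,14]
#11 0x69→b26/s2 L1-HIT; vc=[23,14]
#12 0x6b→b26/s2 L1-HIT; vc=[23,14]
#13 0x6c→b27/s3 MISS; vc=[23,14,31]
#14 0x19→b6/s2 MISS; vc=[14,31,26]
#15 0x2a→b10/s2 MISS; vc=[31,26,6]
#16 0x1b→b6/s2 VC-HIT; vc=[31,26,10]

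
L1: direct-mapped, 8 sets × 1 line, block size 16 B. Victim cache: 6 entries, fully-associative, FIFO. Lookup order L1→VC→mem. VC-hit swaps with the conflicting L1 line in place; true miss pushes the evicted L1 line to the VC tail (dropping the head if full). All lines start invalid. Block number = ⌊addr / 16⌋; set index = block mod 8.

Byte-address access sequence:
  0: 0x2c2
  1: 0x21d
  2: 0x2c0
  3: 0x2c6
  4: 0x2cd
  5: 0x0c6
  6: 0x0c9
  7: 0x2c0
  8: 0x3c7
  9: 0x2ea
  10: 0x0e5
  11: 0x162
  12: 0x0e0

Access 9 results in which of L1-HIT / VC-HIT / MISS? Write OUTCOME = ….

OUTCOME = MISS

0: 0x2c2 (blk 44, set 4) → MISS  vc=[]
1: 0x21d (blk 33, set 1) → MISS  vc=[]
2: 0x2c0 (blk 44, set 4) → L1-HIT  vc=[]
3: 0x2c6 (blk 44, set 4) → L1-HIT  vc=[]
4: 0x2cd (blk 44, set 4) → L1-HIT  vc=[]
5: 0xc6 (blk 12, set 4) → MISS  vc=[44]
6: 0xc9 (blk 12, set 4) → L1-HIT  vc=[44]
7: 0x2c0 (blk 44, set 4) → VC-HIT  vc=[12]
8: 0x3c7 (blk 60, set 4) → MISS  vc=[12, 44]
9: 0x2ea (blk 46, set 6) → MISS  vc=[12, 44]
10: 0xe5 (blk 14, set 6) → MISS  vc=[12, 44, 46]
11: 0x162 (blk 22, set 6) → MISS  vc=[12, 44, 46, 14]
12: 0xe0 (blk 14, set 6) → VC-HIT  vc=[12, 44, 46, 22]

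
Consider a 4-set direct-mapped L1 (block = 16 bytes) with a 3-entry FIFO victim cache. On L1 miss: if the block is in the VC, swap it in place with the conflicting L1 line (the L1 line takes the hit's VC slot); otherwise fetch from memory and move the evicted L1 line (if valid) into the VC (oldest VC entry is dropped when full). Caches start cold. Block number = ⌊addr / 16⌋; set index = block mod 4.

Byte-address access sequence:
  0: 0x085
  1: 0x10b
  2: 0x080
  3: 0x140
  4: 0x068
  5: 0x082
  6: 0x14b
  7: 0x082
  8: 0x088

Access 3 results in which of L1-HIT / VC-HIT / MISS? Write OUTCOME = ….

OUTCOME = MISS

  [0] addr=0x85 blk=8 s=0: MISS | VC []
  [1] addr=0x10b blk=16 s=0: MISS | VC [8]
  [2] addr=0x80 blk=8 s=0: VC-HIT | VC [16]
  [3] addr=0x140 blk=20 s=0: MISS | VC [16, 8]
  [4] addr=0x68 blk=6 s=2: MISS | VC [16, 8]
  [5] addr=0x82 blk=8 s=0: VC-HIT | VC [16, 20]
  [6] addr=0x14b blk=20 s=0: VC-HIT | VC [16, 8]
  [7] addr=0x82 blk=8 s=0: VC-HIT | VC [16, 20]
  [8] addr=0x88 blk=8 s=0: L1-HIT | VC [16, 20]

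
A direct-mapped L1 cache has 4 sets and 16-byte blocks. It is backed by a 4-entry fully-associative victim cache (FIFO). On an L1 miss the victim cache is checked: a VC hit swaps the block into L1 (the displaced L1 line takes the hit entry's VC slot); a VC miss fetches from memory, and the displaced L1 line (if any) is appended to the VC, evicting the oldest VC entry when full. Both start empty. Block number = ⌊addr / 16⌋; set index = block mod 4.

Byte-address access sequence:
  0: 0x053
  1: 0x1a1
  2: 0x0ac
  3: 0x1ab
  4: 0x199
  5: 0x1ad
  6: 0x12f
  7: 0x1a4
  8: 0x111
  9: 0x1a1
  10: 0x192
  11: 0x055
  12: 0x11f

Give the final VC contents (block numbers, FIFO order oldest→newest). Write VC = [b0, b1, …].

VC = [10, 25, 18, 5]

  [0] addr=0x53 blk=5 s=1: MISS | VC []
  [1] addr=0x1a1 blk=26 s=2: MISS | VC []
  [2] addr=0xac blk=10 s=2: MISS | VC [26]
  [3] addr=0x1ab blk=26 s=2: VC-HIT | VC [10]
  [4] addr=0x199 blk=25 s=1: MISS | VC [10, 5]
  [5] addr=0x1ad blk=26 s=2: L1-HIT | VC [10, 5]
  [6] addr=0x12f blk=18 s=2: MISS | VC [10, 5, 26]
  [7] addr=0x1a4 blk=26 s=2: VC-HIT | VC [10, 5, 18]
  [8] addr=0x111 blk=17 s=1: MISS | VC [10, 5, 18, 25]
  [9] addr=0x1a1 blk=26 s=2: L1-HIT | VC [10, 5, 18, 25]
  [10] addr=0x192 blk=25 s=1: VC-HIT | VC [10, 5, 18, 17]
  [11] addr=0x55 blk=5 s=1: VC-HIT | VC [10, 25, 18, 17]
  [12] addr=0x11f blk=17 s=1: VC-HIT | VC [10, 25, 18, 5]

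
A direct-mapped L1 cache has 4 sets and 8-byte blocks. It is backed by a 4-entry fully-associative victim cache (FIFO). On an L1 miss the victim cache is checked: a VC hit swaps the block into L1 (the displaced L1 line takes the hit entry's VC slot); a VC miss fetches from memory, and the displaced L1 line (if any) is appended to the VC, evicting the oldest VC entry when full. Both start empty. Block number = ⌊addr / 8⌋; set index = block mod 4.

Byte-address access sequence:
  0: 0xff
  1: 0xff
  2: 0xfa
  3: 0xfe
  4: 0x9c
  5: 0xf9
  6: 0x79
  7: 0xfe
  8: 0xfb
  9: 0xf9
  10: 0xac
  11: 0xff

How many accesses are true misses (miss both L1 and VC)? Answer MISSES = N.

MISSES = 4

0: 0xff (blk 31, set 3) → MISS  vc=[]
1: 0xff (blk 31, set 3) → L1-HIT  vc=[]
2: 0xfa (blk 31, set 3) → L1-HIT  vc=[]
3: 0xfe (blk 31, set 3) → L1-HIT  vc=[]
4: 0x9c (blk 19, set 3) → MISS  vc=[31]
5: 0xf9 (blk 31, set 3) → VC-HIT  vc=[19]
6: 0x79 (blk 15, set 3) → MISS  vc=[19, 31]
7: 0xfe (blk 31, set 3) → VC-HIT  vc=[19, 15]
8: 0xfb (blk 31, set 3) → L1-HIT  vc=[19, 15]
9: 0xf9 (blk 31, set 3) → L1-HIT  vc=[19, 15]
10: 0xac (blk 21, set 1) → MISS  vc=[19, 15]
11: 0xff (blk 31, set 3) → L1-HIT  vc=[19, 15]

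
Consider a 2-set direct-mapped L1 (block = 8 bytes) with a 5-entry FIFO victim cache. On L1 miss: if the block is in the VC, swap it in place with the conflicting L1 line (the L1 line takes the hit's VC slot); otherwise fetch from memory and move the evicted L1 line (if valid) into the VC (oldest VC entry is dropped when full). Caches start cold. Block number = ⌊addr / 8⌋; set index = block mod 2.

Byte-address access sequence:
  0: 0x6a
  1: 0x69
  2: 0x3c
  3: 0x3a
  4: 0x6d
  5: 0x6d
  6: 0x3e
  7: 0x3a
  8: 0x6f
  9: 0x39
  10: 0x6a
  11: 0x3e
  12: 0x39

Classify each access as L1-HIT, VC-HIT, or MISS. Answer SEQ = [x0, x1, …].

SEQ = [MISS, L1-HIT, MISS, L1-HIT, VC-HIT, L1-HIT, VC-HIT, L1-HIT, VC-HIT, VC-HIT, VC-HIT, VC-HIT, L1-HIT]

  [0] addr=0x6a blk=13 s=1: MISS | VC []
  [1] addr=0x69 blk=13 s=1: L1-HIT | VC []
  [2] addr=0x3c blk=7 s=1: MISS | VC [13]
  [3] addr=0x3a blk=7 s=1: L1-HIT | VC [13]
  [4] addr=0x6d blk=13 s=1: VC-HIT | VC [7]
  [5] addr=0x6d blk=13 s=1: L1-HIT | VC [7]
  [6] addr=0x3e blk=7 s=1: VC-HIT | VC [13]
  [7] addr=0x3a blk=7 s=1: L1-HIT | VC [13]
  [8] addr=0x6f blk=13 s=1: VC-HIT | VC [7]
  [9] addr=0x39 blk=7 s=1: VC-HIT | VC [13]
  [10] addr=0x6a blk=13 s=1: VC-HIT | VC [7]
  [11] addr=0x3e blk=7 s=1: VC-HIT | VC [13]
  [12] addr=0x39 blk=7 s=1: L1-HIT | VC [13]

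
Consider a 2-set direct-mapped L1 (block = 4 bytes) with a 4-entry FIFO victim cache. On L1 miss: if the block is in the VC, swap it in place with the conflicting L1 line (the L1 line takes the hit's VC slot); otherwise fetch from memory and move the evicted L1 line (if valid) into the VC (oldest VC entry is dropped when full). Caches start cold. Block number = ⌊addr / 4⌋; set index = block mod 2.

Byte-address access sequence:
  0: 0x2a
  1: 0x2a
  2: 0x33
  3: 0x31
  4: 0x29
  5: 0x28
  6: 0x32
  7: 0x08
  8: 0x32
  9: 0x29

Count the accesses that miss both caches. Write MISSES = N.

MISSES = 3

#0 0x2a→b10/s0 MISS; vc=[]
#1 0x2a→b10/s0 L1-HIT; vc=[]
#2 0x33→b12/s0 MISS; vc=[10]
#3 0x31→b12/s0 L1-HIT; vc=[10]
#4 0x29→b10/s0 VC-HIT; vc=[12]
#5 0x28→b10/s0 L1-HIT; vc=[12]
#6 0x32→b12/s0 VC-HIT; vc=[10]
#7 0x8→b2/s0 MISS; vc=[10,12]
#8 0x32→b12/s0 VC-HIT; vc=[10,2]
#9 0x29→b10/s0 VC-HIT; vc=[12,2]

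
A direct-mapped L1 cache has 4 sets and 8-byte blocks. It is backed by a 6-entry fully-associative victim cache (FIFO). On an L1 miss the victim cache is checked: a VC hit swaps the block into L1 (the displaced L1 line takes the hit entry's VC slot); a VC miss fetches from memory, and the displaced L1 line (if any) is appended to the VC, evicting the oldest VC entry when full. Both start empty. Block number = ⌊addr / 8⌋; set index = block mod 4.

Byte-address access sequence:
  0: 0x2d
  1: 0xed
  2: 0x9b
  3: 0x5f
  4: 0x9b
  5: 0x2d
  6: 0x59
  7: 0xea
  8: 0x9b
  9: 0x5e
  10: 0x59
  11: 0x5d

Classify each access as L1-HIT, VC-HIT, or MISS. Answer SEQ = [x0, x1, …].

SEQ = [MISS, MISS, MISS, MISS, VC-HIT, VC-HIT, VC-HIT, VC-HIT, VC-HIT, VC-HIT, L1-HIT, L1-HIT]

0: 0x2d (blk 5, set 1) → MISS  vc=[]
1: 0xed (blk 29, set 1) → MISS  vc=[5]
2: 0x9b (blk 19, set 3) → MISS  vc=[5]
3: 0x5f (blk 11, set 3) → MISS  vc=[5, 19]
4: 0x9b (blk 19, set 3) → VC-HIT  vc=[5, 11]
5: 0x2d (blk 5, set 1) → VC-HIT  vc=[29, 11]
6: 0x59 (blk 11, set 3) → VC-HIT  vc=[29, 19]
7: 0xea (blk 29, set 1) → VC-HIT  vc=[5, 19]
8: 0x9b (blk 19, set 3) → VC-HIT  vc=[5, 11]
9: 0x5e (blk 11, set 3) → VC-HIT  vc=[5, 19]
10: 0x59 (blk 11, set 3) → L1-HIT  vc=[5, 19]
11: 0x5d (blk 11, set 3) → L1-HIT  vc=[5, 19]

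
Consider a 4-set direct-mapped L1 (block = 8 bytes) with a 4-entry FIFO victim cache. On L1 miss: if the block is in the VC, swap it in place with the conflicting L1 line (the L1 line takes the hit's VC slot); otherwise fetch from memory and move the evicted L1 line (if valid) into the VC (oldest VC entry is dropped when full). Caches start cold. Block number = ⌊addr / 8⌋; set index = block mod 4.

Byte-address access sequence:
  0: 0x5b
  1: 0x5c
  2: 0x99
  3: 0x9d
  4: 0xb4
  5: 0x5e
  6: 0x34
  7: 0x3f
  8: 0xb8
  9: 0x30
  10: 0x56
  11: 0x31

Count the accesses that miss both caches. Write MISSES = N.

0: 0x5b (blk 11, set 3) → MISS  vc=[]
1: 0x5c (blk 11, set 3) → L1-HIT  vc=[]
2: 0x99 (blk 19, set 3) → MISS  vc=[11]
3: 0x9d (blk 19, set 3) → L1-HIT  vc=[11]
4: 0xb4 (blk 22, set 2) → MISS  vc=[11]
5: 0x5e (blk 11, set 3) → VC-HIT  vc=[19]
6: 0x34 (blk 6, set 2) → MISS  vc=[19, 22]
7: 0x3f (blk 7, set 3) → MISS  vc=[19, 22, 11]
8: 0xb8 (blk 23, set 3) → MISS  vc=[19, 22, 11, 7]
9: 0x30 (blk 6, set 2) → L1-HIT  vc=[19, 22, 11, 7]
10: 0x56 (blk 10, set 2) → MISS  vc=[22, 11, 7, 6]
11: 0x31 (blk 6, set 2) → VC-HIT  vc=[22, 11, 7, 10]

MISSES = 7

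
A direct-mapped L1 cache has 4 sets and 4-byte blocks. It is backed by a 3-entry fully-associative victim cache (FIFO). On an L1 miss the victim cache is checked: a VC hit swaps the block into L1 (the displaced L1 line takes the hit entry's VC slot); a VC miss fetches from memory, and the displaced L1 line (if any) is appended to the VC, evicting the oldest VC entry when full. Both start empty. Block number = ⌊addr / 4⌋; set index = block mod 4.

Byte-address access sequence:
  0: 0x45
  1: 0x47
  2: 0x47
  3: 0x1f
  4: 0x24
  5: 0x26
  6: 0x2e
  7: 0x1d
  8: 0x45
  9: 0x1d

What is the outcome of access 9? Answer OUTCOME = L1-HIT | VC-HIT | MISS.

#0 0x45→b17/s1 MISS; vc=[]
#1 0x47→b17/s1 L1-HIT; vc=[]
#2 0x47→b17/s1 L1-HIT; vc=[]
#3 0x1f→b7/s3 MISS; vc=[]
#4 0x24→b9/s1 MISS; vc=[17]
#5 0x26→b9/s1 L1-HIT; vc=[17]
#6 0x2e→b11/s3 MISS; vc=[17,7]
#7 0x1d→b7/s3 VC-HIT; vc=[17,11]
#8 0x45→b17/s1 VC-HIT; vc=[9,11]
#9 0x1d→b7/s3 L1-HIT; vc=[9,11]

OUTCOME = L1-HIT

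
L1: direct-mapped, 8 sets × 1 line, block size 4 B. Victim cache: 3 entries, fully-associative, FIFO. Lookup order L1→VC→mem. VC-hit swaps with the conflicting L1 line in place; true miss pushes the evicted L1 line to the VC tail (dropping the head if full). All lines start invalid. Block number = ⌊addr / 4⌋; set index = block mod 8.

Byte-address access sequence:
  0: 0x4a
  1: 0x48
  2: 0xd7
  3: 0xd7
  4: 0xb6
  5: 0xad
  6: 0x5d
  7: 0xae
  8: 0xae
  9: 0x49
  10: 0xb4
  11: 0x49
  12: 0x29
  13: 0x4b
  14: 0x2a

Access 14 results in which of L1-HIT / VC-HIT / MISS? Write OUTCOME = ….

OUTCOME = VC-HIT

0: 0x4a (blk 18, set 2) → MISS  vc=[]
1: 0x48 (blk 18, set 2) → L1-HIT  vc=[]
2: 0xd7 (blk 53, set 5) → MISS  vc=[]
3: 0xd7 (blk 53, set 5) → L1-HIT  vc=[]
4: 0xb6 (blk 45, set 5) → MISS  vc=[53]
5: 0xad (blk 43, set 3) → MISS  vc=[53]
6: 0x5d (blk 23, set 7) → MISS  vc=[53]
7: 0xae (blk 43, set 3) → L1-HIT  vc=[53]
8: 0xae (blk 43, set 3) → L1-HIT  vc=[53]
9: 0x49 (blk 18, set 2) → L1-HIT  vc=[53]
10: 0xb4 (blk 45, set 5) → L1-HIT  vc=[53]
11: 0x49 (blk 18, set 2) → L1-HIT  vc=[53]
12: 0x29 (blk 10, set 2) → MISS  vc=[53, 18]
13: 0x4b (blk 18, set 2) → VC-HIT  vc=[53, 10]
14: 0x2a (blk 10, set 2) → VC-HIT  vc=[53, 18]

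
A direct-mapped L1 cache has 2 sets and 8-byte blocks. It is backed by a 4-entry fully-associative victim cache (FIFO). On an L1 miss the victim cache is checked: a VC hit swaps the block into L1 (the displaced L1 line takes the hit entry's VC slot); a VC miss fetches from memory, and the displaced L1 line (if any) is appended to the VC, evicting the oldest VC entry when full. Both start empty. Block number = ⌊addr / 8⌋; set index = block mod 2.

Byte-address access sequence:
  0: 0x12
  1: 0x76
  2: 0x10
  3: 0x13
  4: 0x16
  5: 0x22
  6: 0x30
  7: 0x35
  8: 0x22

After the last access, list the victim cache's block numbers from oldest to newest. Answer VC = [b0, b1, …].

VC = [14, 2, 6]

  [0] addr=0x12 blk=2 s=0: MISS | VC []
  [1] addr=0x76 blk=14 s=0: MISS | VC [2]
  [2] addr=0x10 blk=2 s=0: VC-HIT | VC [14]
  [3] addr=0x13 blk=2 s=0: L1-HIT | VC [14]
  [4] addr=0x16 blk=2 s=0: L1-HIT | VC [14]
  [5] addr=0x22 blk=4 s=0: MISS | VC [14, 2]
  [6] addr=0x30 blk=6 s=0: MISS | VC [14, 2, 4]
  [7] addr=0x35 blk=6 s=0: L1-HIT | VC [14, 2, 4]
  [8] addr=0x22 blk=4 s=0: VC-HIT | VC [14, 2, 6]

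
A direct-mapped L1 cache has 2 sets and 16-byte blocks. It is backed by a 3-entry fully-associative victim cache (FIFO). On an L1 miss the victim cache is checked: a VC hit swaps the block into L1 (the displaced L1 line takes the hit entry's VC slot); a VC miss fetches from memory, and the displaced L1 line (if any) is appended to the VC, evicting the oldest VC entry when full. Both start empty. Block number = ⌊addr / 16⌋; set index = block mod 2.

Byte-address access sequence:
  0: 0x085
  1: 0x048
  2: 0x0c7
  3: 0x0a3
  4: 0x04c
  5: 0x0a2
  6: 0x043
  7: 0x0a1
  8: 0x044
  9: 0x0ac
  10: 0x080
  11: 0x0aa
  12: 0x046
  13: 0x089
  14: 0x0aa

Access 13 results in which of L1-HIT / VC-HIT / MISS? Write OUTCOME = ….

#0 0x85→b8/s0 MISS; vc=[]
#1 0x48→b4/s0 MISS; vc=[8]
#2 0xc7→b12/s0 MISS; vc=[8,4]
#3 0xa3→b10/s0 MISS; vc=[8,4,12]
#4 0x4c→b4/s0 VC-HIT; vc=[8,10,12]
#5 0xa2→b10/s0 VC-HIT; vc=[8,4,12]
#6 0x43→b4/s0 VC-HIT; vc=[8,10,12]
#7 0xa1→b10/s0 VC-HIT; vc=[8,4,12]
#8 0x44→b4/s0 VC-HIT; vc=[8,10,12]
#9 0xac→b10/s0 VC-HIT; vc=[8,4,12]
#10 0x80→b8/s0 VC-HIT; vc=[10,4,12]
#11 0xaa→b10/s0 VC-HIT; vc=[8,4,12]
#12 0x46→b4/s0 VC-HIT; vc=[8,10,12]
#13 0x89→b8/s0 VC-HIT; vc=[4,10,12]
#14 0xaa→b10/s0 VC-HIT; vc=[4,8,12]

OUTCOME = VC-HIT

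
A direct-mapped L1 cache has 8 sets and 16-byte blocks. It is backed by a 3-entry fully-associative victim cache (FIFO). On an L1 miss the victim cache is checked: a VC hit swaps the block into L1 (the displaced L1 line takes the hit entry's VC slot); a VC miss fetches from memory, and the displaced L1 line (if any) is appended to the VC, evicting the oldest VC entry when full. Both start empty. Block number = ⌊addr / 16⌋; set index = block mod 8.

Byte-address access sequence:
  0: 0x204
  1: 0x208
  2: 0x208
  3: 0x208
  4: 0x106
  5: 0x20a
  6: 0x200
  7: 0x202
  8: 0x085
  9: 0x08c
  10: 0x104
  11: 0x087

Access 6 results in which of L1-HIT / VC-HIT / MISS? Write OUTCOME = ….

  [0] addr=0x204 blk=32 s=0: MISS | VC []
  [1] addr=0x208 blk=32 s=0: L1-HIT | VC []
  [2] addr=0x208 blk=32 s=0: L1-HIT | VC []
  [3] addr=0x208 blk=32 s=0: L1-HIT | VC []
  [4] addr=0x106 blk=16 s=0: MISS | VC [32]
  [5] addr=0x20a blk=32 s=0: VC-HIT | VC [16]
  [6] addr=0x200 blk=32 s=0: L1-HIT | VC [16]
  [7] addr=0x202 blk=32 s=0: L1-HIT | VC [16]
  [8] addr=0x85 blk=8 s=0: MISS | VC [16, 32]
  [9] addr=0x8c blk=8 s=0: L1-HIT | VC [16, 32]
  [10] addr=0x104 blk=16 s=0: VC-HIT | VC [8, 32]
  [11] addr=0x87 blk=8 s=0: VC-HIT | VC [16, 32]

OUTCOME = L1-HIT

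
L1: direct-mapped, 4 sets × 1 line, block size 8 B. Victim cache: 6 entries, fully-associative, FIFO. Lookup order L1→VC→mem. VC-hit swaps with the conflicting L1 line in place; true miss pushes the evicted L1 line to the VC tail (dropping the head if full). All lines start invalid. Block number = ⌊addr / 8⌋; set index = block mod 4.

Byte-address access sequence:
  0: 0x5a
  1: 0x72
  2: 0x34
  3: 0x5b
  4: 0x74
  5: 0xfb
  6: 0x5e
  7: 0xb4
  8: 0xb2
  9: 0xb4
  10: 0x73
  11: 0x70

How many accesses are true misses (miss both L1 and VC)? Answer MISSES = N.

MISSES = 5

#0 0x5a→b11/s3 MISS; vc=[]
#1 0x72→b14/s2 MISS; vc=[]
#2 0x34→b6/s2 MISS; vc=[14]
#3 0x5b→b11/s3 L1-HIT; vc=[14]
#4 0x74→b14/s2 VC-HIT; vc=[6]
#5 0xfb→b31/s3 MISS; vc=[6,11]
#6 0x5e→b11/s3 VC-HIT; vc=[6,31]
#7 0xb4→b22/s2 MISS; vc=[6,31,14]
#8 0xb2→b22/s2 L1-HIT; vc=[6,31,14]
#9 0xb4→b22/s2 L1-HIT; vc=[6,31,14]
#10 0x73→b14/s2 VC-HIT; vc=[6,31,22]
#11 0x70→b14/s2 L1-HIT; vc=[6,31,22]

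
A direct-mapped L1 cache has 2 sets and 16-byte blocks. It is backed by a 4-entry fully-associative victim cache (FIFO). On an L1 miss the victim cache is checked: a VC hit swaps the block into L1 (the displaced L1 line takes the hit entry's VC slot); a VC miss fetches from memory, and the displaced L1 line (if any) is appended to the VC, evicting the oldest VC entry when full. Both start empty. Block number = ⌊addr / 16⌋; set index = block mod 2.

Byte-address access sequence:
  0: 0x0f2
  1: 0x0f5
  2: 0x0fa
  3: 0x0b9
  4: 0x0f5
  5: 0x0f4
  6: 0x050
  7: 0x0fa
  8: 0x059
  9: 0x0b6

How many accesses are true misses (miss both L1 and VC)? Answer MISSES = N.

#0 0xf2→b15/s1 MISS; vc=[]
#1 0xf5→b15/s1 L1-HIT; vc=[]
#2 0xfa→b15/s1 L1-HIT; vc=[]
#3 0xb9→b11/s1 MISS; vc=[15]
#4 0xf5→b15/s1 VC-HIT; vc=[11]
#5 0xf4→b15/s1 L1-HIT; vc=[11]
#6 0x50→b5/s1 MISS; vc=[11,15]
#7 0xfa→b15/s1 VC-HIT; vc=[11,5]
#8 0x59→b5/s1 VC-HIT; vc=[11,15]
#9 0xb6→b11/s1 VC-HIT; vc=[5,15]

MISSES = 3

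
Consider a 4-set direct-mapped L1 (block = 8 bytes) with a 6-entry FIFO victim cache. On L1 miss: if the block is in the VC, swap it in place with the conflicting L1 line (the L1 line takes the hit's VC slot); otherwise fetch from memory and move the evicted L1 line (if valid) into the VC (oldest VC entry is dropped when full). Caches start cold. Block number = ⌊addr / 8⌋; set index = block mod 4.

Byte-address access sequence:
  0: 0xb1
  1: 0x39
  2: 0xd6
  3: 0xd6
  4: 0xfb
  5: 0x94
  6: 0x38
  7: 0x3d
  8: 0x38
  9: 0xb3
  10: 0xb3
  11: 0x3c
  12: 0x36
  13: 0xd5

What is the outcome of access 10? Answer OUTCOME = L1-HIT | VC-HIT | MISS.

OUTCOME = L1-HIT

#0 0xb1→b22/s2 MISS; vc=[]
#1 0x39→b7/s3 MISS; vc=[]
#2 0xd6→b26/s2 MISS; vc=[22]
#3 0xd6→b26/s2 L1-HIT; vc=[22]
#4 0xfb→b31/s3 MISS; vc=[22,7]
#5 0x94→b18/s2 MISS; vc=[22,7,26]
#6 0x38→b7/s3 VC-HIT; vc=[22,31,26]
#7 0x3d→b7/s3 L1-HIT; vc=[22,31,26]
#8 0x38→b7/s3 L1-HIT; vc=[22,31,26]
#9 0xb3→b22/s2 VC-HIT; vc=[18,31,26]
#10 0xb3→b22/s2 L1-HIT; vc=[18,31,26]
#11 0x3c→b7/s3 L1-HIT; vc=[18,31,26]
#12 0x36→b6/s2 MISS; vc=[18,31,26,22]
#13 0xd5→b26/s2 VC-HIT; vc=[18,31,6,22]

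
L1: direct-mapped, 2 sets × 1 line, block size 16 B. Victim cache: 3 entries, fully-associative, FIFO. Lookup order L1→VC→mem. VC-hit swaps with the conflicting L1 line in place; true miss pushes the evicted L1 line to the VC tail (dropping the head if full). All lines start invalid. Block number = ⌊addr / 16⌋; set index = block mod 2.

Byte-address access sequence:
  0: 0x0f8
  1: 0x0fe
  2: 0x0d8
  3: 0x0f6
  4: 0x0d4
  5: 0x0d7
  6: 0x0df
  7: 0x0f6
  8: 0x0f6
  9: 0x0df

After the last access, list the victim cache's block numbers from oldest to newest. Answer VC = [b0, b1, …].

0: 0xf8 (blk 15, set 1) → MISS  vc=[]
1: 0xfe (blk 15, set 1) → L1-HIT  vc=[]
2: 0xd8 (blk 13, set 1) → MISS  vc=[15]
3: 0xf6 (blk 15, set 1) → VC-HIT  vc=[13]
4: 0xd4 (blk 13, set 1) → VC-HIT  vc=[15]
5: 0xd7 (blk 13, set 1) → L1-HIT  vc=[15]
6: 0xdf (blk 13, set 1) → L1-HIT  vc=[15]
7: 0xf6 (blk 15, set 1) → VC-HIT  vc=[13]
8: 0xf6 (blk 15, set 1) → L1-HIT  vc=[13]
9: 0xdf (blk 13, set 1) → VC-HIT  vc=[15]

VC = [15]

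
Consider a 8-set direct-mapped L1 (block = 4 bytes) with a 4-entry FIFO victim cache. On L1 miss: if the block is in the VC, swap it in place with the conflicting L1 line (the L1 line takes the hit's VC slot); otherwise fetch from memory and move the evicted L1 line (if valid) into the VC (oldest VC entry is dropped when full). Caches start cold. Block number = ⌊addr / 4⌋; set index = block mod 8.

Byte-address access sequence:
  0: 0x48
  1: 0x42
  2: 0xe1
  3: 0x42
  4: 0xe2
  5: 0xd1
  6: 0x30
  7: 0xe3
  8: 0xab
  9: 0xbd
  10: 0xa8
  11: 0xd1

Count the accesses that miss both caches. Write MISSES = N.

0: 0x48 (blk 18, set 2) → MISS  vc=[]
1: 0x42 (blk 16, set 0) → MISS  vc=[]
2: 0xe1 (blk 56, set 0) → MISS  vc=[16]
3: 0x42 (blk 16, set 0) → VC-HIT  vc=[56]
4: 0xe2 (blk 56, set 0) → VC-HIT  vc=[16]
5: 0xd1 (blk 52, set 4) → MISS  vc=[16]
6: 0x30 (blk 12, set 4) → MISS  vc=[16, 52]
7: 0xe3 (blk 56, set 0) → L1-HIT  vc=[16, 52]
8: 0xab (blk 42, set 2) → MISS  vc=[16, 52, 18]
9: 0xbd (blk 47, set 7) → MISS  vc=[16, 52, 18]
10: 0xa8 (blk 42, set 2) → L1-HIT  vc=[16, 52, 18]
11: 0xd1 (blk 52, set 4) → VC-HIT  vc=[16, 12, 18]

MISSES = 7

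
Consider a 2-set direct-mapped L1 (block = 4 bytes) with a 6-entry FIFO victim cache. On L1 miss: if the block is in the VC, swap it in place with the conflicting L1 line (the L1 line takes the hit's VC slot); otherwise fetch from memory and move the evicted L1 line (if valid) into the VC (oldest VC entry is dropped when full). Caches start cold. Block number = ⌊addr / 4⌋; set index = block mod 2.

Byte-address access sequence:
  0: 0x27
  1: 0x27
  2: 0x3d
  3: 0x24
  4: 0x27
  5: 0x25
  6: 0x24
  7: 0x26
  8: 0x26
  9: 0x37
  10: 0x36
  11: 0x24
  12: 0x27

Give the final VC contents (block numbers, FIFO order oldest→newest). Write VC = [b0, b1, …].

VC = [15, 13]

0: 0x27 (blk 9, set 1) → MISS  vc=[]
1: 0x27 (blk 9, set 1) → L1-HIT  vc=[]
2: 0x3d (blk 15, set 1) → MISS  vc=[9]
3: 0x24 (blk 9, set 1) → VC-HIT  vc=[15]
4: 0x27 (blk 9, set 1) → L1-HIT  vc=[15]
5: 0x25 (blk 9, set 1) → L1-HIT  vc=[15]
6: 0x24 (blk 9, set 1) → L1-HIT  vc=[15]
7: 0x26 (blk 9, set 1) → L1-HIT  vc=[15]
8: 0x26 (blk 9, set 1) → L1-HIT  vc=[15]
9: 0x37 (blk 13, set 1) → MISS  vc=[15, 9]
10: 0x36 (blk 13, set 1) → L1-HIT  vc=[15, 9]
11: 0x24 (blk 9, set 1) → VC-HIT  vc=[15, 13]
12: 0x27 (blk 9, set 1) → L1-HIT  vc=[15, 13]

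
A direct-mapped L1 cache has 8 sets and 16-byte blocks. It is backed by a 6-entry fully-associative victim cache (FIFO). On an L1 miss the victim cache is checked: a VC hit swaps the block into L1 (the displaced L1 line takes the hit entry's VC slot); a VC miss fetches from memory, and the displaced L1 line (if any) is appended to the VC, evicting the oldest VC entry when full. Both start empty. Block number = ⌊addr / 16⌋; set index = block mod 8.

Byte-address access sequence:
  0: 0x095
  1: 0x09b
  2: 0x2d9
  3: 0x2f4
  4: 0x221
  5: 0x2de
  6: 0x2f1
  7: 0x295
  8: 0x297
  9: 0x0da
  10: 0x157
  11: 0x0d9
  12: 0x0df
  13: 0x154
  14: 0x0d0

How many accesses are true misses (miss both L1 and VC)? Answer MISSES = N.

  [0] addr=0x95 blk=9 s=1: MISS | VC []
  [1] addr=0x9b blk=9 s=1: L1-HIT | VC []
  [2] addr=0x2d9 blk=45 s=5: MISS | VC []
  [3] addr=0x2f4 blk=47 s=7: MISS | VC []
  [4] addr=0x221 blk=34 s=2: MISS | VC []
  [5] addr=0x2de blk=45 s=5: L1-HIT | VC []
  [6] addr=0x2f1 blk=47 s=7: L1-HIT | VC []
  [7] addr=0x295 blk=41 s=1: MISS | VC [9]
  [8] addr=0x297 blk=41 s=1: L1-HIT | VC [9]
  [9] addr=0xda blk=13 s=5: MISS | VC [9, 45]
  [10] addr=0x157 blk=21 s=5: MISS | VC [9, 45, 13]
  [11] addr=0xd9 blk=13 s=5: VC-HIT | VC [9, 45, 21]
  [12] addr=0xdf blk=13 s=5: L1-HIT | VC [9, 45, 21]
  [13] addr=0x154 blk=21 s=5: VC-HIT | VC [9, 45, 13]
  [14] addr=0xd0 blk=13 s=5: VC-HIT | VC [9, 45, 21]

MISSES = 7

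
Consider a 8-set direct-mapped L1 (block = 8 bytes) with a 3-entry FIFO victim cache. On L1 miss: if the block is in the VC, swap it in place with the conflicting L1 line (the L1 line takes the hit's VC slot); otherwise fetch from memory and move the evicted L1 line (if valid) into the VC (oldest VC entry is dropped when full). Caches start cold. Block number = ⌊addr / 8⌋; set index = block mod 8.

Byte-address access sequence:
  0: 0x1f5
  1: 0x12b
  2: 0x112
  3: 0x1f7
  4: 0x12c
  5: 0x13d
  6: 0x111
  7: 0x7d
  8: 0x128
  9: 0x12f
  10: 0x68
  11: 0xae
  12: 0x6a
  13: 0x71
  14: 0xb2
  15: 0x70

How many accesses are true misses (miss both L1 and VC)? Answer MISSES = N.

#0 0x1f5→b62/s6 MISS; vc=[]
#1 0x12b→b37/s5 MISS; vc=[]
#2 0x112→b34/s2 MISS; vc=[]
#3 0x1f7→b62/s6 L1-HIT; vc=[]
#4 0x12c→b37/s5 L1-HIT; vc=[]
#5 0x13d→b39/s7 MISS; vc=[]
#6 0x111→b34/s2 L1-HIT; vc=[]
#7 0x7d→b15/s7 MISS; vc=[39]
#8 0x128→b37/s5 L1-HIT; vc=[39]
#9 0x12f→b37/s5 L1-HIT; vc=[39]
#10 0x68→b13/s5 MISS; vc=[39,37]
#11 0xae→b21/s5 MISS; vc=[39,37,13]
#12 0x6a→b13/s5 VC-HIT; vc=[39,37,21]
#13 0x71→b14/s6 MISS; vc=[37,21,62]
#14 0xb2→b22/s6 MISS; vc=[21,62,14]
#15 0x70→b14/s6 VC-HIT; vc=[21,62,22]

MISSES = 9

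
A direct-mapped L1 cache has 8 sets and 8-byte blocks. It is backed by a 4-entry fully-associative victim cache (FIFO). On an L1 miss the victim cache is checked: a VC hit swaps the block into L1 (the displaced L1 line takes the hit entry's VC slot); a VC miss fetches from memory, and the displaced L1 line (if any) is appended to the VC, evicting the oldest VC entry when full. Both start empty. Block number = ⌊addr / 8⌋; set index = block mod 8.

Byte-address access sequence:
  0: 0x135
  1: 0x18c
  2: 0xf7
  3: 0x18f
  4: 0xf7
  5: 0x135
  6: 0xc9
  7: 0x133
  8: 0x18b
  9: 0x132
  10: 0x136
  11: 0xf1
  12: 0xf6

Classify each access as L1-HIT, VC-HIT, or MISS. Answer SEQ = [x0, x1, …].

  [0] addr=0x135 blk=38 s=6: MISS | VC []
  [1] addr=0x18c blk=49 s=1: MISS | VC []
  [2] addr=0xf7 blk=30 s=6: MISS | VC [38]
  [3] addr=0x18f blk=49 s=1: L1-HIT | VC [38]
  [4] addr=0xf7 blk=30 s=6: L1-HIT | VC [38]
  [5] addr=0x135 blk=38 s=6: VC-HIT | VC [30]
  [6] addr=0xc9 blk=25 s=1: MISS | VC [30, 49]
  [7] addr=0x133 blk=38 s=6: L1-HIT | VC [30, 49]
  [8] addr=0x18b blk=49 s=1: VC-HIT | VC [30, 25]
  [9] addr=0x132 blk=38 s=6: L1-HIT | VC [30, 25]
  [10] addr=0x136 blk=38 s=6: L1-HIT | VC [30, 25]
  [11] addr=0xf1 blk=30 s=6: VC-HIT | VC [38, 25]
  [12] addr=0xf6 blk=30 s=6: L1-HIT | VC [38, 25]

SEQ = [MISS, MISS, MISS, L1-HIT, L1-HIT, VC-HIT, MISS, L1-HIT, VC-HIT, L1-HIT, L1-HIT, VC-HIT, L1-HIT]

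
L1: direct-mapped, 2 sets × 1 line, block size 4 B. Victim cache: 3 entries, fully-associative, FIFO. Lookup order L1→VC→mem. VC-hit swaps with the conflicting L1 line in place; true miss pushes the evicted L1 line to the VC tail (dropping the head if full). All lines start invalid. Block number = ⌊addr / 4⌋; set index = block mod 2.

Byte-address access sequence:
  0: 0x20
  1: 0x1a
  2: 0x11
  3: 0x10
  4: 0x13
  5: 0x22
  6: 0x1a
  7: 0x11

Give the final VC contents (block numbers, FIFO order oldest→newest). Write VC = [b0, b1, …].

  [0] addr=0x20 blk=8 s=0: MISS | VC []
  [1] addr=0x1a blk=6 s=0: MISS | VC [8]
  [2] addr=0x11 blk=4 s=0: MISS | VC [8, 6]
  [3] addr=0x10 blk=4 s=0: L1-HIT | VC [8, 6]
  [4] addr=0x13 blk=4 s=0: L1-HIT | VC [8, 6]
  [5] addr=0x22 blk=8 s=0: VC-HIT | VC [4, 6]
  [6] addr=0x1a blk=6 s=0: VC-HIT | VC [4, 8]
  [7] addr=0x11 blk=4 s=0: VC-HIT | VC [6, 8]

VC = [6, 8]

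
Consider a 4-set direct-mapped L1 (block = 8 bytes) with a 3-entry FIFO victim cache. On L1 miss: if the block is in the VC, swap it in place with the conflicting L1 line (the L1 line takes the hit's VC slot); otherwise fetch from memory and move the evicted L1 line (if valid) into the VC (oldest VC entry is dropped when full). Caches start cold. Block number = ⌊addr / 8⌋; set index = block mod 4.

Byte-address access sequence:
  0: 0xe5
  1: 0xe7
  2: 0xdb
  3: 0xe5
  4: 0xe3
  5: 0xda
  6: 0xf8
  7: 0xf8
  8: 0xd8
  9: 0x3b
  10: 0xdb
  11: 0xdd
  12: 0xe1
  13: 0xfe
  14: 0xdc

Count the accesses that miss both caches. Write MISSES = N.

MISSES = 4

0: 0xe5 (blk 28, set 0) → MISS  vc=[]
1: 0xe7 (blk 28, set 0) → L1-HIT  vc=[]
2: 0xdb (blk 27, set 3) → MISS  vc=[]
3: 0xe5 (blk 28, set 0) → L1-HIT  vc=[]
4: 0xe3 (blk 28, set 0) → L1-HIT  vc=[]
5: 0xda (blk 27, set 3) → L1-HIT  vc=[]
6: 0xf8 (blk 31, set 3) → MISS  vc=[27]
7: 0xf8 (blk 31, set 3) → L1-HIT  vc=[27]
8: 0xd8 (blk 27, set 3) → VC-HIT  vc=[31]
9: 0x3b (blk 7, set 3) → MISS  vc=[31, 27]
10: 0xdb (blk 27, set 3) → VC-HIT  vc=[31, 7]
11: 0xdd (blk 27, set 3) → L1-HIT  vc=[31, 7]
12: 0xe1 (blk 28, set 0) → L1-HIT  vc=[31, 7]
13: 0xfe (blk 31, set 3) → VC-HIT  vc=[27, 7]
14: 0xdc (blk 27, set 3) → VC-HIT  vc=[31, 7]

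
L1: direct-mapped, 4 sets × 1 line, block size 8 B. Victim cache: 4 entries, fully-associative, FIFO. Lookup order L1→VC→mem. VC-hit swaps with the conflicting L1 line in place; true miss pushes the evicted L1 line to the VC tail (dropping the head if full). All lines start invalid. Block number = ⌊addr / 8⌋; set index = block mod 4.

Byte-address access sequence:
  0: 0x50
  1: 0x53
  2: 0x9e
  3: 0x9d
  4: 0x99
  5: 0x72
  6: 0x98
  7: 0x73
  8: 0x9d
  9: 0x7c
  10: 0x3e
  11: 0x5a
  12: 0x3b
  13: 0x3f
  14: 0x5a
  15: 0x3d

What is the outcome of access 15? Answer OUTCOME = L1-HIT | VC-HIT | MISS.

OUTCOME = VC-HIT

#0 0x50→b10/s2 MISS; vc=[]
#1 0x53→b10/s2 L1-HIT; vc=[]
#2 0x9e→b19/s3 MISS; vc=[]
#3 0x9d→b19/s3 L1-HIT; vc=[]
#4 0x99→b19/s3 L1-HIT; vc=[]
#5 0x72→b14/s2 MISS; vc=[10]
#6 0x98→b19/s3 L1-HIT; vc=[10]
#7 0x73→b14/s2 L1-HIT; vc=[10]
#8 0x9d→b19/s3 L1-HIT; vc=[10]
#9 0x7c→b15/s3 MISS; vc=[10,19]
#10 0x3e→b7/s3 MISS; vc=[10,19,15]
#11 0x5a→b11/s3 MISS; vc=[10,19,15,7]
#12 0x3b→b7/s3 VC-HIT; vc=[10,19,15,11]
#13 0x3f→b7/s3 L1-HIT; vc=[10,19,15,11]
#14 0x5a→b11/s3 VC-HIT; vc=[10,19,15,7]
#15 0x3d→b7/s3 VC-HIT; vc=[10,19,15,11]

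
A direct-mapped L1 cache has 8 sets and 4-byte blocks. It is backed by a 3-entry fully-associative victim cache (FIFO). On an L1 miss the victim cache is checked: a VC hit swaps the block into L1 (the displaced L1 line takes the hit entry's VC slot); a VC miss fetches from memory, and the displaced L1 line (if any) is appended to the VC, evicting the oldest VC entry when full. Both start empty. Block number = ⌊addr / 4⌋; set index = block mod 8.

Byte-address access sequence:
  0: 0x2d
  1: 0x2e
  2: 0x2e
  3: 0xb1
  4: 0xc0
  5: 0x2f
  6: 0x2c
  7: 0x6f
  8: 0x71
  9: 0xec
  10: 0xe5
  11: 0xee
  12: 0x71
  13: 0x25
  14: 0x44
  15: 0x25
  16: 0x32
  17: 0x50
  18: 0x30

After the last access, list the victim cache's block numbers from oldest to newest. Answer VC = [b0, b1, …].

VC = [17, 28, 20]

#0 0x2d→b11/s3 MISS; vc=[]
#1 0x2e→b11/s3 L1-HIT; vc=[]
#2 0x2e→b11/s3 L1-HIT; vc=[]
#3 0xb1→b44/s4 MISS; vc=[]
#4 0xc0→b48/s0 MISS; vc=[]
#5 0x2f→b11/s3 L1-HIT; vc=[]
#6 0x2c→b11/s3 L1-HIT; vc=[]
#7 0x6f→b27/s3 MISS; vc=[11]
#8 0x71→b28/s4 MISS; vc=[11,44]
#9 0xec→b59/s3 MISS; vc=[11,44,27]
#10 0xe5→b57/s1 MISS; vc=[11,44,27]
#11 0xee→b59/s3 L1-HIT; vc=[11,44,27]
#12 0x71→b28/s4 L1-HIT; vc=[11,44,27]
#13 0x25→b9/s1 MISS; vc=[44,27,57]
#14 0x44→b17/s1 MISS; vc=[27,57,9]
#15 0x25→b9/s1 VC-HIT; vc=[27,57,17]
#16 0x32→b12/s4 MISS; vc=[57,17,28]
#17 0x50→b20/s4 MISS; vc=[17,28,12]
#18 0x30→b12/s4 VC-HIT; vc=[17,28,20]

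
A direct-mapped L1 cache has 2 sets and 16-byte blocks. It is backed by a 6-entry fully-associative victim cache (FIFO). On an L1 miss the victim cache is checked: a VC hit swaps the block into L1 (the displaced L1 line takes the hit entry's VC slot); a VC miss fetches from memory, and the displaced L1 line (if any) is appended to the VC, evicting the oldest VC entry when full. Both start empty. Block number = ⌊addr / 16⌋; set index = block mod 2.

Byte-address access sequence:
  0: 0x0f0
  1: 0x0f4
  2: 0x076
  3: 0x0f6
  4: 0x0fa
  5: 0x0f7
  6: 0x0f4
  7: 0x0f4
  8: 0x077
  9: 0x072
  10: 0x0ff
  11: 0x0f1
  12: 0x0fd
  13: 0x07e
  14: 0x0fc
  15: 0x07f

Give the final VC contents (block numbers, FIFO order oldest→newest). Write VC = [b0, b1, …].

0: 0xf0 (blk 15, set 1) → MISS  vc=[]
1: 0xf4 (blk 15, set 1) → L1-HIT  vc=[]
2: 0x76 (blk 7, set 1) → MISS  vc=[15]
3: 0xf6 (blk 15, set 1) → VC-HIT  vc=[7]
4: 0xfa (blk 15, set 1) → L1-HIT  vc=[7]
5: 0xf7 (blk 15, set 1) → L1-HIT  vc=[7]
6: 0xf4 (blk 15, set 1) → L1-HIT  vc=[7]
7: 0xf4 (blk 15, set 1) → L1-HIT  vc=[7]
8: 0x77 (blk 7, set 1) → VC-HIT  vc=[15]
9: 0x72 (blk 7, set 1) → L1-HIT  vc=[15]
10: 0xff (blk 15, set 1) → VC-HIT  vc=[7]
11: 0xf1 (blk 15, set 1) → L1-HIT  vc=[7]
12: 0xfd (blk 15, set 1) → L1-HIT  vc=[7]
13: 0x7e (blk 7, set 1) → VC-HIT  vc=[15]
14: 0xfc (blk 15, set 1) → VC-HIT  vc=[7]
15: 0x7f (blk 7, set 1) → VC-HIT  vc=[15]

VC = [15]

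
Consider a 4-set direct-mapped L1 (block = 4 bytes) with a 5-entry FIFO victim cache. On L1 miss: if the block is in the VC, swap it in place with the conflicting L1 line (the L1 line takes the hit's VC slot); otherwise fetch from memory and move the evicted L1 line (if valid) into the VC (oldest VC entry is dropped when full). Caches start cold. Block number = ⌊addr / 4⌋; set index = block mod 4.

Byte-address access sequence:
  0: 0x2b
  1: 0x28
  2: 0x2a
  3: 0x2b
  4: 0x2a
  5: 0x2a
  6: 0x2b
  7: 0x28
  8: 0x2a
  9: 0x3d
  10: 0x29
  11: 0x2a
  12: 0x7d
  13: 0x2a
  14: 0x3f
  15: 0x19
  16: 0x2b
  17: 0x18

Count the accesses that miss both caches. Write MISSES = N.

MISSES = 4

0: 0x2b (blk 10, set 2) → MISS  vc=[]
1: 0x28 (blk 10, set 2) → L1-HIT  vc=[]
2: 0x2a (blk 10, set 2) → L1-HIT  vc=[]
3: 0x2b (blk 10, set 2) → L1-HIT  vc=[]
4: 0x2a (blk 10, set 2) → L1-HIT  vc=[]
5: 0x2a (blk 10, set 2) → L1-HIT  vc=[]
6: 0x2b (blk 10, set 2) → L1-HIT  vc=[]
7: 0x28 (blk 10, set 2) → L1-HIT  vc=[]
8: 0x2a (blk 10, set 2) → L1-HIT  vc=[]
9: 0x3d (blk 15, set 3) → MISS  vc=[]
10: 0x29 (blk 10, set 2) → L1-HIT  vc=[]
11: 0x2a (blk 10, set 2) → L1-HIT  vc=[]
12: 0x7d (blk 31, set 3) → MISS  vc=[15]
13: 0x2a (blk 10, set 2) → L1-HIT  vc=[15]
14: 0x3f (blk 15, set 3) → VC-HIT  vc=[31]
15: 0x19 (blk 6, set 2) → MISS  vc=[31, 10]
16: 0x2b (blk 10, set 2) → VC-HIT  vc=[31, 6]
17: 0x18 (blk 6, set 2) → VC-HIT  vc=[31, 10]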